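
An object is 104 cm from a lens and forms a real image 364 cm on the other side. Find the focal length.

Real image ⇒ d_i = +364 cm.
1/f = 1/d_o + 1/d_i = 1/(104) + 1/(364) = 0.01236, so f = 80.9 cm.
Since f is positive, the lens is converging.

f = 80.9 cm (converging)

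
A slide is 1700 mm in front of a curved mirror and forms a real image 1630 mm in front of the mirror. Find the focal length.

Real image ⇒ d_i = +1630 mm.
1/f = 1/d_o + 1/d_i = 1/(1700) + 1/(1630) = 0.001202, so f = 832 mm.
Since f is positive, the curved mirror is concave.

f = 832 mm (concave)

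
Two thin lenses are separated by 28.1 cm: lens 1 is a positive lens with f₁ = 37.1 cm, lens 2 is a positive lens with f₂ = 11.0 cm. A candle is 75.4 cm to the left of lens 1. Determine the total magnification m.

m = -0.190

Lens 1: 1/d_i1 = 1/(37.1) − 1/(75.4) = 0.01369, so d_i1 = 73.04 cm; m₁ = −d_i1/d_o1 = -0.9687.
d_o2 = 28.1 − (73.04) = -44.94 cm (virtual object).
Lens 2: 1/d_i2 = 1/(11.0) − 1/(-44.94) = 0.1132, so d_i2 = 8.837 cm; m₂ = −d_i2/d_o2 = +0.1966.
m = m₁·m₂ = (-0.9687)(+0.1966) = -0.190.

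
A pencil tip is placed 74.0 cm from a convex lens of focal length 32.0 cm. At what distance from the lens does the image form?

Thin-lens equation: 1/s_i = 1/f − 1/s_o = 1/(32.00) − 1/(74.0) = 0.03125 − 0.01351 = 0.01774, so s_i = 56.4 cm.
The image is real, inverted and reduced, on the far side of the lens.

56.4 cm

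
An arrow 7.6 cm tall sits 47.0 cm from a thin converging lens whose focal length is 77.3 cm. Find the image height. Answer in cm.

1/d_i = 1/f − 1/d_o = 1/(77.30) − 1/(47.0) = -0.008340, so d_i = -119.9 cm.
m = −d_i/d_o = +2.551.
|h_i| = |m|·h_o = 2.551 × 7.6 = 19.4 cm. The image is virtual, upright and enlarged, on the same side as the object.

19.4 cm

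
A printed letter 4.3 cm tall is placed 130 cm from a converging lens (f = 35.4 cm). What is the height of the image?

1/d_i = 1/f − 1/d_o = 1/(35.40) − 1/(130) = 0.02056, so d_i = 48.65 cm.
m = −d_i/d_o = -0.3742.
|h_i| = |m|·h_o = 0.3742 × 4.3 = 1.61 cm. The image is real, inverted and reduced, on the far side of the lens.

1.61 cm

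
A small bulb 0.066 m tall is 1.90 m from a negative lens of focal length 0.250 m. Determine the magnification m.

m = +0.116

For a negative lens, f = -0.250 m.
1/d_i = 1/f − 1/d_o = 1/(-0.2500) − 1/(1.90) = -4.526, so d_i = -0.2209 m.
m = −d_i/d_o = −(-0.2209)/(1.90) = +0.116.
The image is virtual, upright and reduced, on the same side as the object.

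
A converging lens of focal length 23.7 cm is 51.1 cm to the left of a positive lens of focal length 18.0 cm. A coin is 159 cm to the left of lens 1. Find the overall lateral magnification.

Lens 1: 1/d_i1 = 1/(23.7) − 1/(159) = 0.03590, so d_i1 = 27.85 cm; m₁ = −d_i1/d_o1 = -0.1752.
d_o2 = 51.1 − (27.85) = 23.25 cm.
Lens 2: 1/d_i2 = 1/(18.0) − 1/(23.25) = 0.01254, so d_i2 = 79.71 cm; m₂ = −d_i2/d_o2 = -3.429.
m = m₁·m₂ = (-0.1752)(-3.429) = +0.601.

m = +0.601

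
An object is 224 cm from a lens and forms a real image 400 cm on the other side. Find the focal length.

f = 144 cm (converging)

Real image ⇒ d_i = +400 cm.
1/f = 1/d_o + 1/d_i = 1/(224) + 1/(400) = 0.006964, so f = 144 cm.
Since f is positive, the lens is converging.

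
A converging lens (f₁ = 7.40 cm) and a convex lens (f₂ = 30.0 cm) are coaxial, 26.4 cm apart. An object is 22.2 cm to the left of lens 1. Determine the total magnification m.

m = -1.02

Lens 1: 1/d_i1 = 1/(7.40) − 1/(22.2) = 0.09009, so d_i1 = 11.10 cm; m₁ = −d_i1/d_o1 = -0.5000.
d_o2 = 26.4 − (11.10) = 15.30 cm.
Lens 2: 1/d_i2 = 1/(30.0) − 1/(15.30) = -0.03203, so d_i2 = -31.22 cm; m₂ = −d_i2/d_o2 = +2.041.
m = m₁·m₂ = (-0.5000)(+2.041) = -1.02.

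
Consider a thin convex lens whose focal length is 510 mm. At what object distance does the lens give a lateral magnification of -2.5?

m = −d_i/d_o ⇒ d_i = −m·d_o.
1/f = 1/d_o + 1/d_i = 1/d_o − 1/(m·d_o) = (1 − 1/m)/d_o, so d_o = f(1 − 1/m) = (510.0)(1 − 1/(-2.5)) = 714 mm.

714 mm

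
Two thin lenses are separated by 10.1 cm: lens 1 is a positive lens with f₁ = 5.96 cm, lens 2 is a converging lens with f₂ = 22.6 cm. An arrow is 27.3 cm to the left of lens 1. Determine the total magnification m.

Lens 1: 1/d_i1 = 1/(5.96) − 1/(27.3) = 0.1312, so d_i1 = 7.625 cm; m₁ = −d_i1/d_o1 = -0.2793.
d_o2 = 10.1 − (7.625) = 2.475 cm.
Lens 2: 1/d_i2 = 1/(22.6) − 1/(2.475) = -0.3598, so d_i2 = -2.779 cm; m₂ = −d_i2/d_o2 = +1.123.
m = m₁·m₂ = (-0.2793)(+1.123) = -0.314.

m = -0.314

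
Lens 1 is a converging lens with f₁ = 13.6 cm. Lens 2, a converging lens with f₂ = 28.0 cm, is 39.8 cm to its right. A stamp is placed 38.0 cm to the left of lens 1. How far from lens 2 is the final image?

55.6 cm

Lens 1: 1/d_i1 = 1/f₁ − 1/d_o1 = 1/(13.6) − 1/(38.0) = 0.04721, so d_i1 = 21.18 cm.
The intermediate image is 21.18 cm to the right of lens 1, which is 39.8 − (21.18) = 18.62 cm to the left of lens 2, so d_o2 = +18.62 cm.
Lens 2: 1/d_i2 = 1/f₂ − 1/d_o2 = 1/(28.0) − 1/(18.62) = -0.01799, so d_i2 = -55.6 cm.
The final image is virtual, 55.6 cm to the left of lens 2 (overall magnification ≈ -1.7).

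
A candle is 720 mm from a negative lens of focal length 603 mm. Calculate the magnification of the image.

m = +0.456

For a negative lens, f = -603 mm.
1/d_i = 1/f − 1/d_o = 1/(-603.0) − 1/(720) = -0.003047, so d_i = -328.2 mm.
m = −d_i/d_o = −(-328.2)/(720) = +0.456.
The image is virtual, upright and reduced, on the same side as the object.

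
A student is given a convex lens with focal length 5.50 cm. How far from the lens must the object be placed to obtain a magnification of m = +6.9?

m = −d_i/d_o ⇒ d_i = −m·d_o.
1/f = 1/d_o + 1/d_i = 1/d_o − 1/(m·d_o) = (1 − 1/m)/d_o, so d_o = f(1 − 1/m) = (5.500)(1 − 1/(+6.9)) = 4.70 cm.

4.70 cm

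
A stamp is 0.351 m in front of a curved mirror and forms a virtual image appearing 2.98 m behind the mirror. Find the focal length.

Virtual image ⇒ d_i = −2.98 m.
1/f = 1/d_o + 1/d_i = 1/(0.351) + 1/(-2.98) = 2.513, so f = 0.398 m.
Since f is positive, the curved mirror is concave.

f = 0.398 m (concave)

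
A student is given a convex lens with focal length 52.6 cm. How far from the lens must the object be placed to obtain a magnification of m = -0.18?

345 cm

m = −d_i/d_o ⇒ d_i = −m·d_o.
1/f = 1/d_o + 1/d_i = 1/d_o − 1/(m·d_o) = (1 − 1/m)/d_o, so d_o = f(1 − 1/m) = (52.60)(1 − 1/(-0.18)) = 345 cm.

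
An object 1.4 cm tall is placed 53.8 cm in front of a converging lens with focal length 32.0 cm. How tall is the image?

2.06 cm

1/d_i = 1/f − 1/d_o = 1/(32.00) − 1/(53.8) = 0.01266, so d_i = 78.97 cm.
m = −d_i/d_o = -1.468.
|h_i| = |m|·h_o = 1.468 × 1.4 = 2.06 cm. The image is real, inverted and enlarged, on the far side of the lens.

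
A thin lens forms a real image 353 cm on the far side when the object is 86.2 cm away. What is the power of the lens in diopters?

d_i = +353 cm.
1/f = 1/d_o + 1/d_i = 1/(86.2) + 1/(353) = 0.01443 cm⁻¹.
f = 69.28 cm = 0.6928 m, so P = 1/f = +1.44 D.

P = +1.44 D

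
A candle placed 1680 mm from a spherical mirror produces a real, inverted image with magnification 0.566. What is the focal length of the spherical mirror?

f = 607 mm (concave)

m = −d_i/d_o ⇒ d_i = −m·d_o = −(-0.566)·(1680) = 950.9 mm.
1/f = 1/d_o + 1/d_i = 1/(1680) + 1/(950.9) = 0.001647, so f = 607 mm.
Since f is positive, the spherical mirror is concave.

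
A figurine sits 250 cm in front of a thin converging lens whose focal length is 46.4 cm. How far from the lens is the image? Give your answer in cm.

Thin-lens equation: 1/v = 1/f − 1/u = 1/(46.40) − 1/(250) = 0.02155 − 0.004000 = 0.01755, so v = 57.0 cm.
The image is real, inverted and reduced, on the far side of the lens.

57.0 cm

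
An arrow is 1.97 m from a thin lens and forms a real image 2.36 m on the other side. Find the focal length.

f = 1.07 m (converging)

Real image ⇒ d_i = +2.36 m.
1/f = 1/d_o + 1/d_i = 1/(1.97) + 1/(2.36) = 0.9313, so f = 1.07 m.
Since f is positive, the thin lens is converging.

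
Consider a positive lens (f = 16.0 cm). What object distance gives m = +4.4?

12.4 cm

m = −d_i/d_o ⇒ d_i = −m·d_o.
1/f = 1/d_o + 1/d_i = 1/d_o − 1/(m·d_o) = (1 − 1/m)/d_o, so d_o = f(1 − 1/m) = (16.00)(1 − 1/(+4.4)) = 12.4 cm.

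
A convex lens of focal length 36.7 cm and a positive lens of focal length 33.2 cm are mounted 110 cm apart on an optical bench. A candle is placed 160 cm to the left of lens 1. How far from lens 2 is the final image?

71.0 cm

Lens 1: 1/d_i1 = 1/f₁ − 1/d_o1 = 1/(36.7) − 1/(160) = 0.02100, so d_i1 = 47.62 cm.
The intermediate image is 47.62 cm to the right of lens 1, which is 110 − (47.62) = 62.38 cm to the left of lens 2, so d_o2 = +62.38 cm.
Lens 2: 1/d_i2 = 1/f₂ − 1/d_o2 = 1/(33.2) − 1/(62.38) = 0.01409, so d_i2 = 71.0 cm.
The final image is real, 71.0 cm to the right of lens 2 (overall magnification ≈ 0.34).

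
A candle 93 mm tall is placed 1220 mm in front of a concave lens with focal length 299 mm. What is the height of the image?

For a concave lens, f = -299 mm.
1/d_i = 1/f − 1/d_o = 1/(-299.0) − 1/(1220) = -0.004164, so d_i = -240.1 mm.
m = −d_i/d_o = +0.1968.
|h_i| = |m|·h_o = 0.1968 × 93 = 18.3 mm. The image is virtual, upright and reduced, on the same side as the object.

18.3 mm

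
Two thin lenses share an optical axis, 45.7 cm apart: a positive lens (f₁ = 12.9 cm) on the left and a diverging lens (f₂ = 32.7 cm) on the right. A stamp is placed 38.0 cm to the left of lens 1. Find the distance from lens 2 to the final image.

14.5 cm

Lens 1: 1/d_i1 = 1/f₁ − 1/d_o1 = 1/(12.9) − 1/(38.0) = 0.05120, so d_i1 = 19.53 cm.
The intermediate image is 19.53 cm to the right of lens 1, which is 45.7 − (19.53) = 26.17 cm to the left of lens 2, so d_o2 = +26.17 cm.
Lens 2 is diverging, so f₂ = −32.7 cm.
Lens 2: 1/d_i2 = 1/f₂ − 1/d_o2 = 1/(-32.7) − 1/(26.17) = -0.06879, so d_i2 = -14.5 cm.
The final image is virtual, 14.5 cm to the left of lens 2 (overall magnification ≈ -0.29).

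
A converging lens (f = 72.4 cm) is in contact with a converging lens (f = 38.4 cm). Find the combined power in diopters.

P = +3.99 D

P₁ = 1/f₁ = 1/(0.724 m) = +1.381 D; P₂ = 1/f₂ = 1/(0.384 m) = +2.604 D.
For thin lenses in contact, P = P₁ + P₂ = (+1.381) + (+2.604) = +3.99 D.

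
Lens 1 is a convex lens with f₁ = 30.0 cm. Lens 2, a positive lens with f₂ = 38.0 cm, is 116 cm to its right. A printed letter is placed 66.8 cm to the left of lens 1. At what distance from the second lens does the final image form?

99.3 cm

Lens 1: 1/d_i1 = 1/f₁ − 1/d_o1 = 1/(30.0) − 1/(66.8) = 0.01836, so d_i1 = 54.46 cm.
The intermediate image is 54.46 cm to the right of lens 1, which is 116 − (54.46) = 61.54 cm to the left of lens 2, so d_o2 = +61.54 cm.
Lens 2: 1/d_i2 = 1/f₂ − 1/d_o2 = 1/(38.0) − 1/(61.54) = 0.01007, so d_i2 = 99.3 cm.
The final image is real, 99.3 cm to the right of lens 2 (overall magnification ≈ 1.3).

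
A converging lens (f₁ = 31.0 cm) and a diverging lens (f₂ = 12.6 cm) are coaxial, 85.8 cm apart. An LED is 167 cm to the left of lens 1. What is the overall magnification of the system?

Lens 1: 1/d_i1 = 1/(31.0) − 1/(167) = 0.02627, so d_i1 = 38.07 cm; m₁ = −d_i1/d_o1 = -0.2280.
d_o2 = 85.8 − (38.07) = 47.73 cm.
f₂ = −12.6 cm (diverging).
Lens 2: 1/d_i2 = 1/(-12.6) − 1/(47.73) = -0.1003, so d_i2 = -9.968 cm; m₂ = −d_i2/d_o2 = +0.2089.
m = m₁·m₂ = (-0.2280)(+0.2089) = -0.0476.

m = -0.0476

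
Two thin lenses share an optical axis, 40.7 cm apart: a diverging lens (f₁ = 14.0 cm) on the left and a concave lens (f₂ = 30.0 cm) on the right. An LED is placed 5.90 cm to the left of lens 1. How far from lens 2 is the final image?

18.0 cm

Lens 1 is diverging, so f₁ = −14.0 cm.
Lens 1: 1/d_i1 = 1/f₁ − 1/d_o1 = 1/(-14.0) − 1/(5.90) = -0.2409, so d_i1 = -4.151 cm.
The intermediate image is 4.151 cm to the left of lens 1 (virtual), which is 40.7 − (-4.151) = 44.85 cm to the left of lens 2, so d_o2 = +44.85 cm.
Lens 2 is diverging, so f₂ = −30.0 cm.
Lens 2: 1/d_i2 = 1/f₂ − 1/d_o2 = 1/(-30.0) − 1/(44.85) = -0.05563, so d_i2 = -18.0 cm.
The final image is virtual, 18.0 cm to the left of lens 2 (overall magnification ≈ 0.28).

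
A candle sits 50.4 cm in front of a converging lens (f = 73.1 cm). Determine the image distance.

162 cm

Lens equation: 1/s_i = 1/f − 1/s_o = 1/(73.10) − 1/(50.4) = 0.01368 − 0.01984 = -0.006161, so s_i = -162 cm.
The image is virtual, upright and enlarged, on the same side as the object.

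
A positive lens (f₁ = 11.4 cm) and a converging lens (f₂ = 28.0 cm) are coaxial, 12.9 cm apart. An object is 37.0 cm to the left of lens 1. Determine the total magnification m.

Lens 1: 1/d_i1 = 1/(11.4) − 1/(37.0) = 0.06069, so d_i1 = 16.48 cm; m₁ = −d_i1/d_o1 = -0.4454.
d_o2 = 12.9 − (16.48) = -3.580 cm (virtual object).
Lens 2: 1/d_i2 = 1/(28.0) − 1/(-3.580) = 0.3150, so d_i2 = 3.174 cm; m₂ = −d_i2/d_o2 = +0.8866.
m = m₁·m₂ = (-0.4454)(+0.8866) = -0.395.

m = -0.395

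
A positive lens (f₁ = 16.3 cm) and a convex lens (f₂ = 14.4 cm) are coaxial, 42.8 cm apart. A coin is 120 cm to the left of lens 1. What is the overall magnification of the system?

m = +0.237

Lens 1: 1/d_i1 = 1/(16.3) − 1/(120) = 0.05302, so d_i1 = 18.86 cm; m₁ = −d_i1/d_o1 = -0.1572.
d_o2 = 42.8 − (18.86) = 23.94 cm.
Lens 2: 1/d_i2 = 1/(14.4) − 1/(23.94) = 0.02767, so d_i2 = 36.14 cm; m₂ = −d_i2/d_o2 = -1.509.
m = m₁·m₂ = (-0.1572)(-1.509) = +0.237.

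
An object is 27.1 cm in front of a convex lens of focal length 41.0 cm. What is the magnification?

1/d_i = 1/f − 1/d_o = 1/(41.00) − 1/(27.1) = -0.01251, so d_i = -79.94 cm.
m = −d_i/d_o = −(-79.94)/(27.1) = +2.95.
The image is virtual, upright and enlarged, on the same side as the object.

m = +2.95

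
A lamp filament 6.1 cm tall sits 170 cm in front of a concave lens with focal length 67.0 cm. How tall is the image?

1.72 cm

For a concave lens, f = -67.0 cm.
1/d_i = 1/f − 1/d_o = 1/(-67.00) − 1/(170) = -0.02081, so d_i = -48.06 cm.
m = −d_i/d_o = +0.2827.
|h_i| = |m|·h_o = 0.2827 × 6.1 = 1.72 cm. The image is virtual, upright and reduced, on the same side as the object.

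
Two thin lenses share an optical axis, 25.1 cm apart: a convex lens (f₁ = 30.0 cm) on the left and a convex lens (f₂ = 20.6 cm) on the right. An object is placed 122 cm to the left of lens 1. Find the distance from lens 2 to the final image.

Lens 1: 1/d_i1 = 1/f₁ − 1/d_o1 = 1/(30.0) − 1/(122) = 0.02514, so d_i1 = 39.78 cm.
The intermediate image is 39.78 cm to the right of lens 1, which lies 14.68 cm to the right of lens 2 — a virtual object — so d_o2 = −14.68 cm.
Lens 2: 1/d_i2 = 1/f₂ − 1/d_o2 = 1/(20.6) − 1/(-14.68) = 0.1167, so d_i2 = 8.57 cm.
The final image is real, 8.57 cm to the right of lens 2 (overall magnification ≈ -0.19).

8.57 cm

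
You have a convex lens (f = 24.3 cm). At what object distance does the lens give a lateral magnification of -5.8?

m = −d_i/d_o ⇒ d_i = −m·d_o.
1/f = 1/d_o + 1/d_i = 1/d_o − 1/(m·d_o) = (1 − 1/m)/d_o, so d_o = f(1 − 1/m) = (24.30)(1 − 1/(-5.8)) = 28.5 cm.

28.5 cm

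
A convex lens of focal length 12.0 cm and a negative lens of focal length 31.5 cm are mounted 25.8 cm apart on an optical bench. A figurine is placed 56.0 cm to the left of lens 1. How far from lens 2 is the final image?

7.89 cm

Lens 1: 1/d_i1 = 1/f₁ − 1/d_o1 = 1/(12.0) − 1/(56.0) = 0.06548, so d_i1 = 15.27 cm.
The intermediate image is 15.27 cm to the right of lens 1, which is 25.8 − (15.27) = 10.53 cm to the left of lens 2, so d_o2 = +10.53 cm.
Lens 2 is diverging, so f₂ = −31.5 cm.
Lens 2: 1/d_i2 = 1/f₂ − 1/d_o2 = 1/(-31.5) − 1/(10.53) = -0.1267, so d_i2 = -7.89 cm.
The final image is virtual, 7.89 cm to the left of lens 2 (overall magnification ≈ -0.20).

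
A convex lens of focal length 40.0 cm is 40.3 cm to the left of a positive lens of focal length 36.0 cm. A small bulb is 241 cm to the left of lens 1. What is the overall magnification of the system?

m = -0.164

Lens 1: 1/d_i1 = 1/(40.0) − 1/(241) = 0.02085, so d_i1 = 47.96 cm; m₁ = −d_i1/d_o1 = -0.1990.
d_o2 = 40.3 − (47.96) = -7.660 cm (virtual object).
Lens 2: 1/d_i2 = 1/(36.0) − 1/(-7.660) = 0.1583, so d_i2 = 6.316 cm; m₂ = −d_i2/d_o2 = +0.8246.
m = m₁·m₂ = (-0.1990)(+0.8246) = -0.164.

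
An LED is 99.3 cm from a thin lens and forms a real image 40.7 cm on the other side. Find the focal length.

Real image ⇒ d_i = +40.7 cm.
1/f = 1/d_o + 1/d_i = 1/(99.3) + 1/(40.7) = 0.03464, so f = 28.9 cm.
Since f is positive, the thin lens is converging.

f = 28.9 cm (converging)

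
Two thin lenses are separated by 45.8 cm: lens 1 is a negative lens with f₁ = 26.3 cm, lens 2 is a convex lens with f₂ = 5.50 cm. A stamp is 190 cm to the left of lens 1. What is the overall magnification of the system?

f₁ = −26.3 cm (diverging).
Lens 1: 1/d_i1 = 1/(-26.3) − 1/(190) = -0.04329, so d_i1 = -23.10 cm; m₁ = −d_i1/d_o1 = +0.1216.
d_o2 = 45.8 − (-23.10) = 68.90 cm.
Lens 2: 1/d_i2 = 1/(5.50) − 1/(68.90) = 0.1673, so d_i2 = 5.977 cm; m₂ = −d_i2/d_o2 = -0.08675.
m = m₁·m₂ = (+0.1216)(-0.08675) = -0.0105.

m = -0.0105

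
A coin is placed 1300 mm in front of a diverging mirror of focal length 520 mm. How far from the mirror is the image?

For a diverging mirror, f = -520 mm.
Mirror equation: 1/d_i = 1/f − 1/d_o = 1/(-520.0) − 1/(1300) = -0.001923 − 0.0007692 = -0.002692, so d_i = -371 mm.
The image is virtual, upright and reduced, behind the mirror.

371 mm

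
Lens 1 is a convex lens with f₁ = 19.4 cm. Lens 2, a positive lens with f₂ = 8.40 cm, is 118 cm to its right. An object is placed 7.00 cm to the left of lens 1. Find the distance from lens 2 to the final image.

Lens 1: 1/d_i1 = 1/f₁ − 1/d_o1 = 1/(19.4) − 1/(7.00) = -0.09131, so d_i1 = -10.95 cm.
The intermediate image is 10.95 cm to the left of lens 1 (virtual), which is 118 − (-10.95) = 128.9 cm to the left of lens 2, so d_o2 = +128.9 cm.
Lens 2: 1/d_i2 = 1/f₂ − 1/d_o2 = 1/(8.40) − 1/(128.9) = 0.1113, so d_i2 = 8.99 cm.
The final image is real, 8.99 cm to the right of lens 2 (overall magnification ≈ -0.11).

8.99 cm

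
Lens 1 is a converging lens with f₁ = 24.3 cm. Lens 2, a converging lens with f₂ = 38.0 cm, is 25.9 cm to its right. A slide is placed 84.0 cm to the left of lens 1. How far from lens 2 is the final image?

6.81 cm

Lens 1: 1/d_i1 = 1/f₁ − 1/d_o1 = 1/(24.3) − 1/(84.0) = 0.02925, so d_i1 = 34.19 cm.
The intermediate image is 34.19 cm to the right of lens 1, which lies 8.290 cm to the right of lens 2 — a virtual object — so d_o2 = −8.290 cm.
Lens 2: 1/d_i2 = 1/f₂ − 1/d_o2 = 1/(38.0) − 1/(-8.290) = 0.1469, so d_i2 = 6.81 cm.
The final image is real, 6.81 cm to the right of lens 2 (overall magnification ≈ -0.33).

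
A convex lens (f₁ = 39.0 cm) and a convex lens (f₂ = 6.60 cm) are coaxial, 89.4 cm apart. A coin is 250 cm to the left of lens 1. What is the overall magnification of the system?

Lens 1: 1/d_i1 = 1/(39.0) − 1/(250) = 0.02164, so d_i1 = 46.21 cm; m₁ = −d_i1/d_o1 = -0.1848.
d_o2 = 89.4 − (46.21) = 43.19 cm.
Lens 2: 1/d_i2 = 1/(6.60) − 1/(43.19) = 0.1284, so d_i2 = 7.790 cm; m₂ = −d_i2/d_o2 = -0.1804.
m = m₁·m₂ = (-0.1848)(-0.1804) = +0.0333.

m = +0.0333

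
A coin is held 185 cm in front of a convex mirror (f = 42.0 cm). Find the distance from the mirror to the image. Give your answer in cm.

34.2 cm

For a convex mirror, f = -42.0 cm.
Mirror equation: 1/q = 1/f − 1/p = 1/(-42.00) − 1/(185) = -0.02381 − 0.005405 = -0.02921, so q = -34.2 cm.
The image is virtual, upright and reduced, behind the mirror.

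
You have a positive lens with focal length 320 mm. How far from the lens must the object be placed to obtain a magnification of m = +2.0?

m = −d_i/d_o ⇒ d_i = −m·d_o.
1/f = 1/d_o + 1/d_i = 1/d_o − 1/(m·d_o) = (1 − 1/m)/d_o, so d_o = f(1 − 1/m) = (320.0)(1 − 1/(+2.0)) = 160 mm.

160 mm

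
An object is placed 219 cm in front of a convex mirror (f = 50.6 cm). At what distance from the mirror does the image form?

41.1 cm

For a convex mirror, f = -50.6 cm.
Mirror equation: 1/s_i = 1/f − 1/s_o = 1/(-50.60) − 1/(219) = -0.01976 − 0.004566 = -0.02433, so s_i = -41.1 cm.
The image is virtual, upright and reduced, behind the mirror.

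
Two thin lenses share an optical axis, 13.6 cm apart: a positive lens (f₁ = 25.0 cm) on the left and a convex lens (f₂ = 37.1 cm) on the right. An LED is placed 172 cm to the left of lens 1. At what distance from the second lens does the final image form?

Lens 1: 1/d_i1 = 1/f₁ − 1/d_o1 = 1/(25.0) − 1/(172) = 0.03419, so d_i1 = 29.25 cm.
The intermediate image is 29.25 cm to the right of lens 1, which lies 15.65 cm to the right of lens 2 — a virtual object — so d_o2 = −15.65 cm.
Lens 2: 1/d_i2 = 1/f₂ − 1/d_o2 = 1/(37.1) − 1/(-15.65) = 0.09085, so d_i2 = 11.0 cm.
The final image is real, 11.0 cm to the right of lens 2 (overall magnification ≈ -0.12).

11.0 cm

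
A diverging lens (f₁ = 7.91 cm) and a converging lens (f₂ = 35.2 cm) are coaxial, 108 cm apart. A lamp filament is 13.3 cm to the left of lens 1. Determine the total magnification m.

m = -0.169

f₁ = −7.91 cm (diverging).
Lens 1: 1/d_i1 = 1/(-7.91) − 1/(13.3) = -0.2016, so d_i1 = -4.960 cm; m₁ = −d_i1/d_o1 = +0.3729.
d_o2 = 108 − (-4.960) = 113.0 cm.
Lens 2: 1/d_i2 = 1/(35.2) − 1/(113.0) = 0.01956, so d_i2 = 51.13 cm; m₂ = −d_i2/d_o2 = -0.4524.
m = m₁·m₂ = (+0.3729)(-0.4524) = -0.169.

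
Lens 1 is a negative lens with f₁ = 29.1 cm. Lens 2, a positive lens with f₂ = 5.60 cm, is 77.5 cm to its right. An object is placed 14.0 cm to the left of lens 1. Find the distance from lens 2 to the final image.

Lens 1 is diverging, so f₁ = −29.1 cm.
Lens 1: 1/d_i1 = 1/f₁ − 1/d_o1 = 1/(-29.1) − 1/(14.0) = -0.1058, so d_i1 = -9.452 cm.
The intermediate image is 9.452 cm to the left of lens 1 (virtual), which is 77.5 − (-9.452) = 86.95 cm to the left of lens 2, so d_o2 = +86.95 cm.
Lens 2: 1/d_i2 = 1/f₂ − 1/d_o2 = 1/(5.60) − 1/(86.95) = 0.1671, so d_i2 = 5.99 cm.
The final image is real, 5.99 cm to the right of lens 2 (overall magnification ≈ -0.046).

5.99 cm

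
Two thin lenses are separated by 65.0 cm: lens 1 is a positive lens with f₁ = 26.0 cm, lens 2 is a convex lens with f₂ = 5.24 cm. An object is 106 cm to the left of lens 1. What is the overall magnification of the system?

Lens 1: 1/d_i1 = 1/(26.0) − 1/(106) = 0.02903, so d_i1 = 34.45 cm; m₁ = −d_i1/d_o1 = -0.3250.
d_o2 = 65.0 − (34.45) = 30.55 cm.
Lens 2: 1/d_i2 = 1/(5.24) − 1/(30.55) = 0.1581, so d_i2 = 6.325 cm; m₂ = −d_i2/d_o2 = -0.2070.
m = m₁·m₂ = (-0.3250)(-0.2070) = +0.0673.

m = +0.0673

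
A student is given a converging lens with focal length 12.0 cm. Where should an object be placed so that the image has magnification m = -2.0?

m = −d_i/d_o ⇒ d_i = −m·d_o.
1/f = 1/d_o + 1/d_i = 1/d_o − 1/(m·d_o) = (1 − 1/m)/d_o, so d_o = f(1 − 1/m) = (12.00)(1 − 1/(-2.0)) = 18.0 cm.

18.0 cm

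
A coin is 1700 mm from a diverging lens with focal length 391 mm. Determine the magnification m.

m = +0.187

For a diverging lens, f = -391 mm.
1/d_i = 1/f − 1/d_o = 1/(-391.0) − 1/(1700) = -0.003146, so d_i = -317.9 mm.
m = −d_i/d_o = −(-317.9)/(1700) = +0.187.
The image is virtual, upright and reduced, on the same side as the object.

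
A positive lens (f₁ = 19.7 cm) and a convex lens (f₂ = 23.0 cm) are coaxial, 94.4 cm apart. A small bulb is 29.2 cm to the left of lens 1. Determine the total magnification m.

Lens 1: 1/d_i1 = 1/(19.7) − 1/(29.2) = 0.01651, so d_i1 = 60.55 cm; m₁ = −d_i1/d_o1 = -2.074.
d_o2 = 94.4 − (60.55) = 33.85 cm.
Lens 2: 1/d_i2 = 1/(23.0) − 1/(33.85) = 0.01394, so d_i2 = 71.76 cm; m₂ = −d_i2/d_o2 = -2.120.
m = m₁·m₂ = (-2.074)(-2.120) = +4.40.

m = +4.40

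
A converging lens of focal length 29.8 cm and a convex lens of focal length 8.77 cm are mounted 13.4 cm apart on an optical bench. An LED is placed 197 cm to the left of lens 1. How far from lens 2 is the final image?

Lens 1: 1/d_i1 = 1/f₁ − 1/d_o1 = 1/(29.8) − 1/(197) = 0.02848, so d_i1 = 35.11 cm.
The intermediate image is 35.11 cm to the right of lens 1, which lies 21.71 cm to the right of lens 2 — a virtual object — so d_o2 = −21.71 cm.
Lens 2: 1/d_i2 = 1/f₂ − 1/d_o2 = 1/(8.77) − 1/(-21.71) = 0.1601, so d_i2 = 6.25 cm.
The final image is real, 6.25 cm to the right of lens 2 (overall magnification ≈ -0.051).

6.25 cm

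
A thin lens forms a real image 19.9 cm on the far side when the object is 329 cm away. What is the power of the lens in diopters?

d_i = +19.9 cm.
1/f = 1/d_o + 1/d_i = 1/(329) + 1/(19.9) = 0.05329 cm⁻¹.
f = 18.76 cm = 0.1876 m, so P = 1/f = +5.33 D.

P = +5.33 D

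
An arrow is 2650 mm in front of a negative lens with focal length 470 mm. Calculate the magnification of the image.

m = +0.151

For a negative lens, f = -470 mm.
1/d_i = 1/f − 1/d_o = 1/(-470.0) − 1/(2650) = -0.002505, so d_i = -399.2 mm.
m = −d_i/d_o = −(-399.2)/(2650) = +0.151.
The image is virtual, upright and reduced, on the same side as the object.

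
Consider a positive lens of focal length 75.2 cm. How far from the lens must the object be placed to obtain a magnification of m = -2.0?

113 cm

m = −d_i/d_o ⇒ d_i = −m·d_o.
1/f = 1/d_o + 1/d_i = 1/d_o − 1/(m·d_o) = (1 − 1/m)/d_o, so d_o = f(1 − 1/m) = (75.20)(1 − 1/(-2.0)) = 113 cm.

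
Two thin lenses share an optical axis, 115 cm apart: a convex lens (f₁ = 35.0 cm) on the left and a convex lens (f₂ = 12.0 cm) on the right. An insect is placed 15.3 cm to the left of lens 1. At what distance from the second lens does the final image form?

13.1 cm

Lens 1: 1/d_i1 = 1/f₁ − 1/d_o1 = 1/(35.0) − 1/(15.3) = -0.03679, so d_i1 = -27.18 cm.
The intermediate image is 27.18 cm to the left of lens 1 (virtual), which is 115 − (-27.18) = 142.2 cm to the left of lens 2, so d_o2 = +142.2 cm.
Lens 2: 1/d_i2 = 1/f₂ − 1/d_o2 = 1/(12.0) − 1/(142.2) = 0.07630, so d_i2 = 13.1 cm.
The final image is real, 13.1 cm to the right of lens 2 (overall magnification ≈ -0.16).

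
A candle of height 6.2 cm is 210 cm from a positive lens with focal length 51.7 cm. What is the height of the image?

1/d_i = 1/f − 1/d_o = 1/(51.70) − 1/(210) = 0.01458, so d_i = 68.58 cm.
m = −d_i/d_o = -0.3266.
|h_i| = |m|·h_o = 0.3266 × 6.2 = 2.02 cm. The image is real, inverted and reduced, on the far side of the lens.

2.02 cm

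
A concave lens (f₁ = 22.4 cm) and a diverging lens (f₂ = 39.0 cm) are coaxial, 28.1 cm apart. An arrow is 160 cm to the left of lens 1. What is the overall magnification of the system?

m = +0.0552

f₁ = −22.4 cm (diverging).
Lens 1: 1/d_i1 = 1/(-22.4) − 1/(160) = -0.05089, so d_i1 = -19.65 cm; m₁ = −d_i1/d_o1 = +0.1228.
d_o2 = 28.1 − (-19.65) = 47.75 cm.
f₂ = −39.0 cm (diverging).
Lens 2: 1/d_i2 = 1/(-39.0) − 1/(47.75) = -0.04658, so d_i2 = -21.47 cm; m₂ = −d_i2/d_o2 = +0.4496.
m = m₁·m₂ = (+0.1228)(+0.4496) = +0.0552.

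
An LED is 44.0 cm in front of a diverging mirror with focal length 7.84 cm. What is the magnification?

For a diverging mirror, f = -7.84 cm.
1/d_i = 1/f − 1/d_o = 1/(-7.840) − 1/(44.0) = -0.1503, so d_i = -6.654 cm.
m = −d_i/d_o = −(-6.654)/(44.0) = +0.151.
The image is virtual, upright and reduced, behind the mirror.

m = +0.151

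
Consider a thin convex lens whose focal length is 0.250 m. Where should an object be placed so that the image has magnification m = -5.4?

m = −d_i/d_o ⇒ d_i = −m·d_o.
1/f = 1/d_o + 1/d_i = 1/d_o − 1/(m·d_o) = (1 − 1/m)/d_o, so d_o = f(1 − 1/m) = (0.2500)(1 − 1/(-5.4)) = 0.296 m.

0.296 m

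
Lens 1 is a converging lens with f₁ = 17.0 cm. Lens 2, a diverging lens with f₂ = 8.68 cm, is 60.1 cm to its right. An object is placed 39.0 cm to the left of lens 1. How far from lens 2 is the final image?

6.73 cm

Lens 1: 1/d_i1 = 1/f₁ − 1/d_o1 = 1/(17.0) − 1/(39.0) = 0.03318, so d_i1 = 30.14 cm.
The intermediate image is 30.14 cm to the right of lens 1, which is 60.1 − (30.14) = 29.96 cm to the left of lens 2, so d_o2 = +29.96 cm.
Lens 2 is diverging, so f₂ = −8.68 cm.
Lens 2: 1/d_i2 = 1/f₂ − 1/d_o2 = 1/(-8.68) − 1/(29.96) = -0.1486, so d_i2 = -6.73 cm.
The final image is virtual, 6.73 cm to the left of lens 2 (overall magnification ≈ -0.17).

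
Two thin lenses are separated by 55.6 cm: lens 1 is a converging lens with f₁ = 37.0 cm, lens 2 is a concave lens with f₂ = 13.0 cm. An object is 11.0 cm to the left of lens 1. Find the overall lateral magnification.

m = +0.220

Lens 1: 1/d_i1 = 1/(37.0) − 1/(11.0) = -0.06388, so d_i1 = -15.65 cm; m₁ = −d_i1/d_o1 = +1.423.
d_o2 = 55.6 − (-15.65) = 71.25 cm.
f₂ = −13.0 cm (diverging).
Lens 2: 1/d_i2 = 1/(-13.0) − 1/(71.25) = -0.09096, so d_i2 = -10.99 cm; m₂ = −d_i2/d_o2 = +0.1543.
m = m₁·m₂ = (+1.423)(+0.1543) = +0.220.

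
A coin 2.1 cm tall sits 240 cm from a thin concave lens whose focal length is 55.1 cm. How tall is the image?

For a concave lens, f = -55.1 cm.
1/d_i = 1/f − 1/d_o = 1/(-55.10) − 1/(240) = -0.02232, so d_i = -44.81 cm.
m = −d_i/d_o = +0.1867.
|h_i| = |m|·h_o = 0.1867 × 2.1 = 0.392 cm. The image is virtual, upright and reduced, on the same side as the object.

0.392 cm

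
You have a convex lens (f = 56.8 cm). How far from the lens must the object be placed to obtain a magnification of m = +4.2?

43.3 cm

m = −d_i/d_o ⇒ d_i = −m·d_o.
1/f = 1/d_o + 1/d_i = 1/d_o − 1/(m·d_o) = (1 − 1/m)/d_o, so d_o = f(1 − 1/m) = (56.80)(1 − 1/(+4.2)) = 43.3 cm.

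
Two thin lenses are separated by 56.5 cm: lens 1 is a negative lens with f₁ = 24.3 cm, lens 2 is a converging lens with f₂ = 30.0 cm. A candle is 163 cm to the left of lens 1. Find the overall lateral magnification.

f₁ = −24.3 cm (diverging).
Lens 1: 1/d_i1 = 1/(-24.3) − 1/(163) = -0.04729, so d_i1 = -21.15 cm; m₁ = −d_i1/d_o1 = +0.1298.
d_o2 = 56.5 − (-21.15) = 77.65 cm.
Lens 2: 1/d_i2 = 1/(30.0) − 1/(77.65) = 0.02046, so d_i2 = 48.89 cm; m₂ = −d_i2/d_o2 = -0.6296.
m = m₁·m₂ = (+0.1298)(-0.6296) = -0.0817.

m = -0.0817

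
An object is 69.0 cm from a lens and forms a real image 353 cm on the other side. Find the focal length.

Real image ⇒ d_i = +353 cm.
1/f = 1/d_o + 1/d_i = 1/(69.0) + 1/(353) = 0.01733, so f = 57.7 cm.
Since f is positive, the lens is converging.

f = 57.7 cm (converging)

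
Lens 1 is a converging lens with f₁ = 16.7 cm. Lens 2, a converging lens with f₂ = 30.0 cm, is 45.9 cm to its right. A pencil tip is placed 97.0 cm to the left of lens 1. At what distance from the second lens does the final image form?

Lens 1: 1/d_i1 = 1/f₁ − 1/d_o1 = 1/(16.7) − 1/(97.0) = 0.04957, so d_i1 = 20.17 cm.
The intermediate image is 20.17 cm to the right of lens 1, which is 45.9 − (20.17) = 25.73 cm to the left of lens 2, so d_o2 = +25.73 cm.
Lens 2: 1/d_i2 = 1/f₂ − 1/d_o2 = 1/(30.0) − 1/(25.73) = -0.005532, so d_i2 = -181 cm.
The final image is virtual, 181 cm to the left of lens 2 (overall magnification ≈ -1.5).

181 cm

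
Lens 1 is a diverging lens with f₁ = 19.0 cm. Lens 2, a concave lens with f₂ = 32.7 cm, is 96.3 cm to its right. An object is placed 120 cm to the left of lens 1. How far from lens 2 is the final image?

25.3 cm

Lens 1 is diverging, so f₁ = −19.0 cm.
Lens 1: 1/d_i1 = 1/f₁ − 1/d_o1 = 1/(-19.0) − 1/(120) = -0.06096, so d_i1 = -16.40 cm.
The intermediate image is 16.40 cm to the left of lens 1 (virtual), which is 96.3 − (-16.40) = 112.7 cm to the left of lens 2, so d_o2 = +112.7 cm.
Lens 2 is diverging, so f₂ = −32.7 cm.
Lens 2: 1/d_i2 = 1/f₂ − 1/d_o2 = 1/(-32.7) − 1/(112.7) = -0.03945, so d_i2 = -25.3 cm.
The final image is virtual, 25.3 cm to the left of lens 2 (overall magnification ≈ 0.031).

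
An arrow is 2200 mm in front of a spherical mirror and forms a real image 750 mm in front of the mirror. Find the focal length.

Real image ⇒ d_i = +750 mm.
1/f = 1/d_o + 1/d_i = 1/(2200) + 1/(750) = 0.001788, so f = 559 mm.
Since f is positive, the spherical mirror is concave.

f = 559 mm (concave)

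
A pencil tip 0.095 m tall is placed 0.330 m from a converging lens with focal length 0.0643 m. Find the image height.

1/d_i = 1/f − 1/d_o = 1/(0.06430) − 1/(0.330) = 12.52, so d_i = 0.07986 m.
m = −d_i/d_o = -0.2420.
|h_i| = |m|·h_o = 0.2420 × 0.095 = 0.0230 m. The image is real, inverted and reduced, on the far side of the lens.

0.0230 m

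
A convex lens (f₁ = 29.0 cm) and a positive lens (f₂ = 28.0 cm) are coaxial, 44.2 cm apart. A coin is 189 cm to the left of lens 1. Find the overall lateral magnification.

m = -0.281

Lens 1: 1/d_i1 = 1/(29.0) − 1/(189) = 0.02919, so d_i1 = 34.26 cm; m₁ = −d_i1/d_o1 = -0.1813.
d_o2 = 44.2 − (34.26) = 9.940 cm.
Lens 2: 1/d_i2 = 1/(28.0) − 1/(9.940) = -0.06489, so d_i2 = -15.41 cm; m₂ = −d_i2/d_o2 = +1.550.
m = m₁·m₂ = (-0.1813)(+1.550) = -0.281.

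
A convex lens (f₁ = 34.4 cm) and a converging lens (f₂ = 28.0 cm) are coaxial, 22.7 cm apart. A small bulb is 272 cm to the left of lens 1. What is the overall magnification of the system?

Lens 1: 1/d_i1 = 1/(34.4) − 1/(272) = 0.02539, so d_i1 = 39.38 cm; m₁ = −d_i1/d_o1 = -0.1448.
d_o2 = 22.7 − (39.38) = -16.68 cm (virtual object).
Lens 2: 1/d_i2 = 1/(28.0) − 1/(-16.68) = 0.09567, so d_i2 = 10.45 cm; m₂ = −d_i2/d_o2 = +0.6267.
m = m₁·m₂ = (-0.1448)(+0.6267) = -0.0907.

m = -0.0907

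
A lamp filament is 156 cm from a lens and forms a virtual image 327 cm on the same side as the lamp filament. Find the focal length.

Virtual image ⇒ d_i = −327 cm.
1/f = 1/d_o + 1/d_i = 1/(156) + 1/(-327) = 0.003352, so f = 298 cm.
Since f is positive, the lens is converging.

f = 298 cm (converging)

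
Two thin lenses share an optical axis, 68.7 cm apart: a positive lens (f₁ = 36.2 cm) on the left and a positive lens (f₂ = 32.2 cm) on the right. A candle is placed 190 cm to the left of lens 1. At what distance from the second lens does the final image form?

Lens 1: 1/d_i1 = 1/f₁ − 1/d_o1 = 1/(36.2) − 1/(190) = 0.02236, so d_i1 = 44.72 cm.
The intermediate image is 44.72 cm to the right of lens 1, which is 68.7 − (44.72) = 23.98 cm to the left of lens 2, so d_o2 = +23.98 cm.
Lens 2: 1/d_i2 = 1/f₂ − 1/d_o2 = 1/(32.2) − 1/(23.98) = -0.01065, so d_i2 = -93.9 cm.
The final image is virtual, 93.9 cm to the left of lens 2 (overall magnification ≈ -0.92).

93.9 cm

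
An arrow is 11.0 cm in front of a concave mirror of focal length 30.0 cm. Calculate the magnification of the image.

m = +1.58

1/d_i = 1/f − 1/d_o = 1/(30.00) − 1/(11.0) = -0.05758, so d_i = -17.37 cm.
m = −d_i/d_o = −(-17.37)/(11.0) = +1.58.
The image is virtual, upright and enlarged, behind the mirror.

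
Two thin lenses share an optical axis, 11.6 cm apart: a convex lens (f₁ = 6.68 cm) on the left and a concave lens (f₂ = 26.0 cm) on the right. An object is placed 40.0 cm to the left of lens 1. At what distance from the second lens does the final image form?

3.15 cm

Lens 1: 1/d_i1 = 1/f₁ − 1/d_o1 = 1/(6.68) − 1/(40.0) = 0.1247, so d_i1 = 8.019 cm.
The intermediate image is 8.019 cm to the right of lens 1, which is 11.6 − (8.019) = 3.581 cm to the left of lens 2, so d_o2 = +3.581 cm.
Lens 2 is diverging, so f₂ = −26.0 cm.
Lens 2: 1/d_i2 = 1/f₂ − 1/d_o2 = 1/(-26.0) − 1/(3.581) = -0.3177, so d_i2 = -3.15 cm.
The final image is virtual, 3.15 cm to the left of lens 2 (overall magnification ≈ -0.18).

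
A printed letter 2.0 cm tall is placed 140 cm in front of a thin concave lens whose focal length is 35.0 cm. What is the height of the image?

For a concave lens, f = -35.0 cm.
1/d_i = 1/f − 1/d_o = 1/(-35.00) − 1/(140) = -0.03571, so d_i = -28.00 cm.
m = −d_i/d_o = +0.2000.
|h_i| = |m|·h_o = 0.2000 × 2.0 = 0.400 cm. The image is virtual, upright and reduced, on the same side as the object.

0.400 cm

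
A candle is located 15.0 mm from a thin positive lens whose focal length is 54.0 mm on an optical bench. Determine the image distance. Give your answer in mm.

20.8 mm

Lens equation: 1/d_i = 1/f − 1/d_o = 1/(54.00) − 1/(15.0) = 0.01852 − 0.06667 = -0.04815, so d_i = -20.8 mm.
The image is virtual, upright and enlarged, on the same side as the object.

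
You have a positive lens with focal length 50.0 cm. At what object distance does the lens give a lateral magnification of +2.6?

30.8 cm

m = −d_i/d_o ⇒ d_i = −m·d_o.
1/f = 1/d_o + 1/d_i = 1/d_o − 1/(m·d_o) = (1 − 1/m)/d_o, so d_o = f(1 − 1/m) = (50.00)(1 − 1/(+2.6)) = 30.8 cm.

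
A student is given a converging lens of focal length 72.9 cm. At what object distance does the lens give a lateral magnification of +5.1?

m = −d_i/d_o ⇒ d_i = −m·d_o.
1/f = 1/d_o + 1/d_i = 1/d_o − 1/(m·d_o) = (1 − 1/m)/d_o, so d_o = f(1 − 1/m) = (72.90)(1 − 1/(+5.1)) = 58.6 cm.

58.6 cm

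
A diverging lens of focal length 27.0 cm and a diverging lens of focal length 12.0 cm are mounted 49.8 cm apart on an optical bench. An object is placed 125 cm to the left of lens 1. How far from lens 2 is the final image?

10.3 cm

Lens 1 is diverging, so f₁ = −27.0 cm.
Lens 1: 1/d_i1 = 1/f₁ − 1/d_o1 = 1/(-27.0) − 1/(125) = -0.04504, so d_i1 = -22.20 cm.
The intermediate image is 22.20 cm to the left of lens 1 (virtual), which is 49.8 − (-22.20) = 72.00 cm to the left of lens 2, so d_o2 = +72.00 cm.
Lens 2 is diverging, so f₂ = −12.0 cm.
Lens 2: 1/d_i2 = 1/f₂ − 1/d_o2 = 1/(-12.0) − 1/(72.00) = -0.09722, so d_i2 = -10.3 cm.
The final image is virtual, 10.3 cm to the left of lens 2 (overall magnification ≈ 0.025).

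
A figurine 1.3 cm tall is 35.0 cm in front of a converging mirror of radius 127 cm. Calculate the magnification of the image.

m = +2.23

f = R/2 = 127/2 = 63.50 cm.
1/d_i = 1/f − 1/d_o = 1/(63.50) − 1/(35.0) = -0.01282, so d_i = -77.98 cm.
m = −d_i/d_o = −(-77.98)/(35.0) = +2.23.
The image is virtual, upright and enlarged, behind the mirror.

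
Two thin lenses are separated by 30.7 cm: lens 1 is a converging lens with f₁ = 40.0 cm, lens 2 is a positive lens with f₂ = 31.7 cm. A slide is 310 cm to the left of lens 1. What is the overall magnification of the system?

Lens 1: 1/d_i1 = 1/(40.0) − 1/(310) = 0.02177, so d_i1 = 45.93 cm; m₁ = −d_i1/d_o1 = -0.1482.
d_o2 = 30.7 − (45.93) = -15.23 cm (virtual object).
Lens 2: 1/d_i2 = 1/(31.7) − 1/(-15.23) = 0.09721, so d_i2 = 10.29 cm; m₂ = −d_i2/d_o2 = +0.6755.
m = m₁·m₂ = (-0.1482)(+0.6755) = -0.100.

m = -0.100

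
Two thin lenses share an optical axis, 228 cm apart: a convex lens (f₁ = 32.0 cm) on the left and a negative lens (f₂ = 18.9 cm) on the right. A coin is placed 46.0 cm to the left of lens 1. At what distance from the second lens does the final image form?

Lens 1: 1/d_i1 = 1/f₁ − 1/d_o1 = 1/(32.0) − 1/(46.0) = 0.009511, so d_i1 = 105.1 cm.
The intermediate image is 105.1 cm to the right of lens 1, which is 228 − (105.1) = 122.9 cm to the left of lens 2, so d_o2 = +122.9 cm.
Lens 2 is diverging, so f₂ = −18.9 cm.
Lens 2: 1/d_i2 = 1/f₂ − 1/d_o2 = 1/(-18.9) − 1/(122.9) = -0.06105, so d_i2 = -16.4 cm.
The final image is virtual, 16.4 cm to the left of lens 2 (overall magnification ≈ -0.30).

16.4 cm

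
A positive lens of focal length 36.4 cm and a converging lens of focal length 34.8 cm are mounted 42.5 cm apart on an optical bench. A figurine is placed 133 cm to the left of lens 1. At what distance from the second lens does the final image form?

6.25 cm

Lens 1: 1/d_i1 = 1/f₁ − 1/d_o1 = 1/(36.4) − 1/(133) = 0.01995, so d_i1 = 50.12 cm.
The intermediate image is 50.12 cm to the right of lens 1, which lies 7.620 cm to the right of lens 2 — a virtual object — so d_o2 = −7.620 cm.
Lens 2: 1/d_i2 = 1/f₂ − 1/d_o2 = 1/(34.8) − 1/(-7.620) = 0.1600, so d_i2 = 6.25 cm.
The final image is real, 6.25 cm to the right of lens 2 (overall magnification ≈ -0.31).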